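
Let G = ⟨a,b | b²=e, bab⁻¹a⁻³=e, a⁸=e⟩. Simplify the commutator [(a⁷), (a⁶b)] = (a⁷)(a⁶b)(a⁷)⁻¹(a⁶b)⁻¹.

[(a⁷), (a⁶b)] = (a⁷)·(a⁶b)·(a⁷)⁻¹·(a⁶b)⁻¹.
  (a⁷) · (a⁶b) = a⁵b
  (a⁵b) · a = b
  b · (a⁶b) = a²

Answer: a²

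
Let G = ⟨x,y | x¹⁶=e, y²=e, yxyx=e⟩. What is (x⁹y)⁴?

Compute successive powers of (x⁹y), reducing at each step:
  (x⁹y)²: (x⁹y) · x⁹ = y;   y · y = e
  (x⁹y)³: e · x⁹ = x⁹;   (x⁹) · y = x⁹y
  (x⁹y)⁴: (x⁹y) · x⁹ = y;   y · y = e

Answer: e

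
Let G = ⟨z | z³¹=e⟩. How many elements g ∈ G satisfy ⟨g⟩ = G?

G is cyclic of order 31. An element generates G iff its order is 31, and a cyclic group of order 31 has exactly φ(31) = 30 such elements.

Answer: 30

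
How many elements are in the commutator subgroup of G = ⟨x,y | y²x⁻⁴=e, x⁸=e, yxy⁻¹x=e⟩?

G' = [G, G] is generated by all commutators. The generator-pair commutators are: [x, y] = x².
The subgroup they normally generate is {e, x², x⁴, x⁶}, of order 4.
Check: |G/G'| = 16/4 = 4 is the order of the abelianisation.

Answer: 4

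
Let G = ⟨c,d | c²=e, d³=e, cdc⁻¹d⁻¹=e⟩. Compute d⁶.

Compute successive powers of d, reducing at each step:
  d²: d · d = d²
  d³: (d²) · d = e
  d⁴: e · d = d
  d⁵: d · d = d²
  d⁶: (d²) · d = e

Answer: e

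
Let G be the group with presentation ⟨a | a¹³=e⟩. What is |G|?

G is generated by a single element, so G is cyclic. The relator gives a¹³ = e and no smaller power is forced to be e, so the 13 powers {a, e, a², a³, a⁴, a⁵, a⁶, a⁷, a⁸, a⁹, a¹², a¹¹, a¹⁰} are distinct. Hence |G| = 13.

Answer: 13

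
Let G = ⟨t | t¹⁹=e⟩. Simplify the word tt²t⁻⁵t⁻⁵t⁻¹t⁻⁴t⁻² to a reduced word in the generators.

Multiply left to right, reducing at each step:
  t · t² = t³
  (t³) · t⁻⁵ = t¹⁷
  (t¹⁷) · t⁻⁵ = t¹²
  (t¹²) · t⁻¹ = t¹¹
  (t¹¹) · t⁻⁴ = t⁷
  (t⁷) · t⁻² = t⁵

Answer: t⁵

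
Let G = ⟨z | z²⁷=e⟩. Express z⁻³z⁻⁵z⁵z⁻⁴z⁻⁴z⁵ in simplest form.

Multiply left to right, reducing at each step:
  (z²⁴) · z⁻⁵ = z¹⁹
  (z¹⁹) · z⁵ = z²⁴
  (z²⁴) · z⁻⁴ = z²⁰
  (z²⁰) · z⁻⁴ = z¹⁶
  (z¹⁶) · z⁵ = z²¹

Answer: z²¹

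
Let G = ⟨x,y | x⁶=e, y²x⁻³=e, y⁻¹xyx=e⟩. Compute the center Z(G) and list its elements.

An element z ∈ Z(G) iff z commutes with every generator.
For example x³ is central: (x³)·x = x⁴ = x·(x³); (x³)·y = y⁻¹ = y·(x³).
Whereas x ∉ Z(G) since x·y = xy ≠ x²y⁻¹ = y·x.
Checking each of the 12 elements this way gives Z(G) = {e, x³}, of order 2.

Answer: {e, x³}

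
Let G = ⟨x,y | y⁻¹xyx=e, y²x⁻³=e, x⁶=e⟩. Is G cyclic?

Every cyclic group is abelian. But x·y = xy while y·x = x²y⁻¹, so x·y ≠ y·x and G is not abelian. Hence G is not cyclic.

Answer: No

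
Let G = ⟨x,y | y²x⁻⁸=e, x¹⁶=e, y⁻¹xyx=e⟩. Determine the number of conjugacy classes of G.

The conjugacy classes (representative and size) are:
  [e] (size 1), [x] (size 2), [x¹⁴] (size 2), [x³] (size 2), [x¹²] (size 2), [x⁵] (size 2), [x¹⁰] (size 2), [x⁷] (size 2), [x⁸] (size 1), [x⁶y] (size 8), [x³y⁻¹] (size 8).
Class equation: 1 + 2 + 2 + 2 + 2 + 2 + 2 + 2 + 1 + 8 + 8 = 32 = |G|. So G has 11 conjugacy classes.

Answer: 11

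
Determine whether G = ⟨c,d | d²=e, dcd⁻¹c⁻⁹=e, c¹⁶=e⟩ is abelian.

c·d = cd but d·c = c⁹d, so c·d ≠ d·c and G is not abelian.

Answer: No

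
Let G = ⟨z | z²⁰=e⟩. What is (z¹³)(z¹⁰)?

Compute (z¹³) · (z¹⁰) by multiplying left to right and reducing via the relations at each step:
  (z¹³) · z¹⁰ = z³

Answer: z³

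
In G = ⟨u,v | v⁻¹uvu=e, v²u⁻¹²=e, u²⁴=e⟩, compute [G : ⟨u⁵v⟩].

First find ord(u⁵v) by computing successive powers:
  (u⁵v)¹ = u⁵v, (u⁵v)² = u¹², (u⁵v)³ = u⁵v⁻¹, (u⁵v)⁴ = e.
So |⟨u⁵v⟩| = ord(u⁵v) = 4. With |G| = 48, by Lagrange [G : ⟨u⁵v⟩] = 48/4 = 12.

Answer: 12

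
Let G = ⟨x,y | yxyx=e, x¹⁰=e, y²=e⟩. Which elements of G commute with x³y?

⟨x³y⟩ ⊆ C_G(x³y) since powers of x³y commute with x³y; so |C_G(x³y)| ≥ |⟨x³y⟩| = 2.
By orbit–stabilizer, |C_G(x³y)| = |G| / |conj. class of x³y| = 20 / 5 = 4.
The 4 elements commuting with x³y are {e, x⁵, x³y, x⁸y}.

Answer: {e, x⁵, x³y, x⁸y}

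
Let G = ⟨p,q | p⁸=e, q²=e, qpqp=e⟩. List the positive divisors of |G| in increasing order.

|G| = 16 = 2⁴. By Lagrange's theorem the order of any subgroup divides 16; the divisors of 16 are 1, 2, 4, 8, 16.

Answer: 1, 2, 4, 8, 16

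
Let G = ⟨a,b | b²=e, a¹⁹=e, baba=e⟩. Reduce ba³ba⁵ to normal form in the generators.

Multiply left to right, reducing at each step:
  b · a³ = a¹⁶b
  (a¹⁶b) · b = a¹⁶
  (a¹⁶) · a⁵ = a²

Answer: a²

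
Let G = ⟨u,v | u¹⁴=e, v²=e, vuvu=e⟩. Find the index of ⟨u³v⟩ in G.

First find ord(u³v) by computing successive powers:
  (u³v)¹ = u³v, (u³v)² = e.
So |⟨u³v⟩| = ord(u³v) = 2. With |G| = 28, by Lagrange [G : ⟨u³v⟩] = 28/2 = 14.

Answer: 14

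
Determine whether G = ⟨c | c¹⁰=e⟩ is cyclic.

|G| = 10. The element c has order 10 (its powers give 10 distinct elements), so ⟨c⟩ = G and G is cyclic.

Answer: Yes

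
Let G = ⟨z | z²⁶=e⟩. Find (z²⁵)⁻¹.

The order of (z²⁵) is 26 (smallest k with (z²⁵)ᵏ = e), so (z²⁵)⁻¹ = (z²⁵)²⁵ = z.
Check: (z²⁵) · z → (z²⁵) · z = e, giving e as required.

Answer: z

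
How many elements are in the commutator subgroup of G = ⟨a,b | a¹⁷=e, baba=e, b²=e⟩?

G' = [G, G] is generated by all commutators. The generator-pair commutators are: [a, b] = a².
The subgroup they normally generate is {e, a, a², a³, a⁴, a⁵, a⁶, a⁷, a⁸, a⁹, a¹⁰, a¹¹, a¹², a¹³, a¹⁴, a¹⁵, a¹⁶}, of order 17.
Check: |G/G'| = 34/17 = 2 is the order of the abelianisation.

Answer: 17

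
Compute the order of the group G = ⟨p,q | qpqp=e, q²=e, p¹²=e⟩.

Enumerate words in the generators, reducing via the relations: the distinct elements are
  {e, p, q, pq, p², p³, p⁴, p⁵, p⁶, p⁷, p⁸, p⁹, p²q, p³q, p¹¹, p¹⁰, p⁴q, p⁵q, p⁶q, p⁷q, p⁸q, p⁹q, p¹¹q, p¹⁰q}.
No further products give new elements, so |G| = 24.

Answer: 24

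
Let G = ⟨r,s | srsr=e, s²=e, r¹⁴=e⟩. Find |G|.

Enumerate words in the generators, reducing via the relations: the distinct elements are
  {e, r, s, rs, r², r³, r⁴, r⁵, r⁶, r⁷, r⁸, r⁹, r²s, r³s, r¹², r¹³, r¹¹, r¹⁰, r⁴s, r⁵s, r⁶s, r⁷s, r⁸s, r⁹s, r¹²s, r¹³s, r¹¹s, r¹⁰s}.
No further products give new elements, so |G| = 28.

Answer: 28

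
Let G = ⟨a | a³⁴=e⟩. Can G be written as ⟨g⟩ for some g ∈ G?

|G| = 34. The element a has order 34 (its powers give 34 distinct elements), so ⟨a⟩ = G and G is cyclic.

Answer: Yes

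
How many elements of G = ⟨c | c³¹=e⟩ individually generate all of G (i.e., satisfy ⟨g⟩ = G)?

G is cyclic of order 31. An element generates G iff its order is 31, and a cyclic group of order 31 has exactly φ(31) = 30 such elements.

Answer: 30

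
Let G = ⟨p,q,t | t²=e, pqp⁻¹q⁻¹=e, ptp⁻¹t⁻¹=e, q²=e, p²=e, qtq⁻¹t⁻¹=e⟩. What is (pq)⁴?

Compute successive powers of (pq), reducing at each step:
  (pq)²: (pq) · p = q;   q · q = e
  (pq)³: e · p = p;   p · q = pq
  (pq)⁴: (pq) · p = q;   q · q = e

Answer: e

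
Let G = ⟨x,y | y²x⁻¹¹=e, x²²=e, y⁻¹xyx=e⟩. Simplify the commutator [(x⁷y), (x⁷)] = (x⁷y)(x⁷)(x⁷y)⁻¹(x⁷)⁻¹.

[(x⁷y), (x⁷)] = (x⁷y)·(x⁷)·(x⁷y)⁻¹·(x⁷)⁻¹.
  (x⁷y) · (x⁷) = y
  y · (x⁷y⁻¹) = x¹⁵
  (x¹⁵) · (x¹⁵) = x⁸

Answer: x⁸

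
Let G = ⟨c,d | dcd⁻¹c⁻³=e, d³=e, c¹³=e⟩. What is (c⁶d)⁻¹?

The order of (c⁶d) is 3 (smallest k with (c⁶d)ᵏ = e), so (c⁶d)⁻¹ = (c⁶d)² = c¹¹d².
Check: (c⁶d) · (c¹¹d²) → (c⁶d) · c¹¹ = d;   d · d² = e, giving e as required.

Answer: c¹¹d²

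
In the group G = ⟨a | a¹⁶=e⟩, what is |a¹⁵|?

Compute successive powers until reaching e:
  (a¹⁵)¹ = a¹⁵, (a¹⁵)² = a¹⁴, (a¹⁵)³ = a¹³, (a¹⁵)⁴ = a¹², (a¹⁵)⁵ = a¹¹, (a¹⁵)⁶ = a¹⁰, (a¹⁵)⁷ = a⁹, (a¹⁵)⁸ = a⁸, (a¹⁵)⁹ = a⁷, (a¹⁵)¹⁰ = a⁶, (a¹⁵)¹¹ = a⁵, (a¹⁵)¹² = a⁴, (a¹⁵)¹³ = a³, (a¹⁵)¹⁴ = a², (a¹⁵)¹⁵ = a, (a¹⁵)¹⁶ = e.
The smallest positive k with (a¹⁵)ᵏ = e is 16.

Answer: 16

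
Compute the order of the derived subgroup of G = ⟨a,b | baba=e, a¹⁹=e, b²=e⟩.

G' = [G, G] is generated by all commutators. The generator-pair commutators are: [a, b] = a².
The subgroup they normally generate is {e, a, a², a³, a⁴, a⁵, a⁶, a⁷, a⁸, a⁹, a¹⁰, a¹¹, a¹², a¹³, a¹⁴, a¹⁵, a¹⁶, a¹⁷, a¹⁸}, of order 19.
Check: |G/G'| = 38/19 = 2 is the order of the abelianisation.

Answer: 19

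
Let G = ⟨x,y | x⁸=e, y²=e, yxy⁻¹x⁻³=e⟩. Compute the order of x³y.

Compute successive powers until reaching e:
  (x³y)¹ = x³y, (x³y)² = x⁴, (x³y)³ = x⁷y, (x³y)⁴ = e.
The smallest positive k with (x³y)ᵏ = e is 4.

Answer: 4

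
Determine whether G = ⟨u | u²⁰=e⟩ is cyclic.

|G| = 20. The element u has order 20 (its powers give 20 distinct elements), so ⟨u⟩ = G and G is cyclic.

Answer: Yes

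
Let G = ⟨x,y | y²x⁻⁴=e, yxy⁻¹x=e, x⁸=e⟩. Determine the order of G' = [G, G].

G' = [G, G] is generated by all commutators. The generator-pair commutators are: [x, y] = x².
The subgroup they normally generate is {e, x², x⁴, x⁶}, of order 4.
Check: |G/G'| = 16/4 = 4 is the order of the abelianisation.

Answer: 4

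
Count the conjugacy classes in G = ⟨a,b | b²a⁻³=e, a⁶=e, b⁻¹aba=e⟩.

The conjugacy classes (representative and size) are:
  [e] (size 1), [a] (size 2), [a²] (size 2), [a³] (size 1), [ab⁻¹] (size 3), [a²b⁻¹] (size 3).
Class equation: 1 + 2 + 2 + 1 + 3 + 3 = 12 = |G|. So G has 6 conjugacy classes.

Answer: 6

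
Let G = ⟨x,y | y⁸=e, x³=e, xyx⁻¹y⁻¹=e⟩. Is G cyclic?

|G| = 24. The element xy has order 24 (its powers give 24 distinct elements), so ⟨xy⟩ = G and G is cyclic.

Answer: Yes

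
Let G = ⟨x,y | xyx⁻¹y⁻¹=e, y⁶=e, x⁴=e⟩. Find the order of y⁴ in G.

Compute successive powers until reaching e:
  (y⁴)¹ = y⁴, (y⁴)² = y², (y⁴)³ = e.
The smallest positive k with (y⁴)ᵏ = e is 3.

Answer: 3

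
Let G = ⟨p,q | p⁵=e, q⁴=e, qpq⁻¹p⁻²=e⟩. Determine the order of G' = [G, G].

G' = [G, G] is generated by all commutators. The generator-pair commutators are: [p, q] = p⁴.
The subgroup they normally generate is {e, p, p², p³, p⁴}, of order 5.
Check: |G/G'| = 20/5 = 4 is the order of the abelianisation.

Answer: 5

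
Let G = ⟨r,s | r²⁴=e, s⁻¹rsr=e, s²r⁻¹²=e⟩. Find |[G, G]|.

G' = [G, G] is generated by all commutators. The generator-pair commutators are: [r, s] = r².
The subgroup they normally generate is {e, r², r⁴, r⁶, r⁸, r¹⁰, r¹², r¹⁴, r¹⁶, r¹⁸, r²⁰, r²²}, of order 12.
Check: |G/G'| = 48/12 = 4 is the order of the abelianisation.

Answer: 12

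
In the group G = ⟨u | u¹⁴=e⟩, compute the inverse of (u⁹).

The order of (u⁹) is 14 (smallest k with (u⁹)ᵏ = e), so (u⁹)⁻¹ = (u⁹)¹³ = u⁵.
Check: (u⁹) · (u⁵) → (u⁹) · u⁵ = e, giving e as required.

Answer: u⁵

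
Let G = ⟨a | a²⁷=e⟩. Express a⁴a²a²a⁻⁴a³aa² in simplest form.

Multiply left to right, reducing at each step:
  (a⁴) · a² = a⁶
  (a⁶) · a² = a⁸
  (a⁸) · a⁻⁴ = a⁴
  (a⁴) · a³ = a⁷
  (a⁷) · a = a⁸
  (a⁸) · a² = a¹⁰

Answer: a¹⁰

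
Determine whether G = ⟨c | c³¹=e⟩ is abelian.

G has a single generator, so G is cyclic and hence abelian.

Answer: Yes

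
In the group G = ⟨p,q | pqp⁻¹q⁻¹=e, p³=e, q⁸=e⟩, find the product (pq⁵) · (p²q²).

Compute (pq⁵) · (p²q²) by multiplying left to right and reducing via the relations at each step:
  (pq⁵) · p² = q⁵
  (q⁵) · q² = q⁷

Answer: q⁷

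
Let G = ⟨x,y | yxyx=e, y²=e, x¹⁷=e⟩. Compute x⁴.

Compute successive powers of x, reducing at each step:
  x²: x · x = x²
  x³: (x²) · x = x³
  x⁴: (x³) · x = x⁴

Answer: x⁴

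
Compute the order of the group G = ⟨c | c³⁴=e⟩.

G is generated by a single element, so G is cyclic. The relator gives c³⁴ = e and no smaller power is forced to be e, so the 34 powers {c, e, c², c³, c⁴, c⁵, c⁶, c⁷, c⁸, c⁹, c²², c²³, c²¹, c²⁰, c²⁴, c²⁵, c²⁶, c²⁷, c²⁸, c²⁹, c³², c³³, c³¹, c³⁰, c¹², c¹³, c¹¹, c¹⁰, c¹⁴, c¹⁵, c¹⁶, c¹⁷, c¹⁸, c¹⁹} are distinct. Hence |G| = 34.

Answer: 34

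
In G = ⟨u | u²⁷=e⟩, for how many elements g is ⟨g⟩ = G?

G is cyclic of order 27. An element generates G iff its order is 27, and a cyclic group of order 27 has exactly φ(27) = 18 such elements.

Answer: 18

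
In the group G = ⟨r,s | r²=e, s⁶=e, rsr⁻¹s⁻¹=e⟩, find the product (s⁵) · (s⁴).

Compute (s⁵) · (s⁴) by multiplying left to right and reducing via the relations at each step:
  (s⁵) · s⁴ = s³

Answer: s³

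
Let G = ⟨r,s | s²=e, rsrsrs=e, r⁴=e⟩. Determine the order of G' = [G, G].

G' = [G, G] is generated by all commutators. The generator-pair commutators are: [r, s] = r²sr.
The subgroup they normally generate is {e, r², rs, sr³, r²sr, r³s, r²sr³, sr, rsr², sr²s, r²sr²s, r³sr²}, of order 12.
Check: |G/G'| = 24/12 = 2 is the order of the abelianisation.

Answer: 12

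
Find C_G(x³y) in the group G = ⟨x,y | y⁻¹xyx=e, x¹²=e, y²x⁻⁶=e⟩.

⟨x³y⟩ ⊆ C_G(x³y) since powers of x³y commute with x³y; so |C_G(x³y)| ≥ |⟨x³y⟩| = 4.
By orbit–stabilizer, |C_G(x³y)| = |G| / |conj. class of x³y| = 24 / 6 = 4.
The 4 elements commuting with x³y are {e, x⁶, x³y, x³y⁻¹}.

Answer: {e, x⁶, x³y, x³y⁻¹}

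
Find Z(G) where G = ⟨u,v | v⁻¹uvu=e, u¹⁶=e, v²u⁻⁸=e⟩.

An element z ∈ Z(G) iff z commutes with every generator.
For example u⁸ is central: (u⁸)·u = u⁹ = u·(u⁸); (u⁸)·v = v⁻¹ = v·(u⁸).
Whereas u ∉ Z(G) since u·v = uv ≠ u⁷v⁻¹ = v·u.
Checking each of the 32 elements this way gives Z(G) = {e, u⁸}, of order 2.

Answer: {e, u⁸}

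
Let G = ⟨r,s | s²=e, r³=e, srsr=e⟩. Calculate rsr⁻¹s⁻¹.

[r, s] = r·s·r⁻¹·s⁻¹.
  r · s = rs
  (rs) · (r²) = r²s
  (r²s) · s = r²

Answer: r²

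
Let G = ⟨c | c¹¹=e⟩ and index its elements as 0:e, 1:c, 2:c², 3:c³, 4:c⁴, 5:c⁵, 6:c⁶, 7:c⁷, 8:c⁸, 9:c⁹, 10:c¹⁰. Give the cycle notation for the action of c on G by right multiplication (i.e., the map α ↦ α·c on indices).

(0 1 2 3 4 5 6 7 8 9 10)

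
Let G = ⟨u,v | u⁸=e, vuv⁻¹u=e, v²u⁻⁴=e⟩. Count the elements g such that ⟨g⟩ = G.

⟨g⟩ = G would require ord(g) = |G| = 16, but the maximum element order in G is 8 < 16. So G is not cyclic and no single element generates it: the count is 0.

Answer: 0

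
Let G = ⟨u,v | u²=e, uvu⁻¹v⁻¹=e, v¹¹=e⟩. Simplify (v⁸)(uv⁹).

Compute (v⁸) · (uv⁹) by multiplying left to right and reducing via the relations at each step:
  (v⁸) · u = uv⁸
  (uv⁸) · v⁹ = uv⁶

Answer: uv⁶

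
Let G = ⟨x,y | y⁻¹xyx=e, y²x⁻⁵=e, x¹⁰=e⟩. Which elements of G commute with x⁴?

⟨x⁴⟩ ⊆ C_G(x⁴) since powers of x⁴ commute with x⁴; so |C_G(x⁴)| ≥ |⟨x⁴⟩| = 5.
By orbit–stabilizer, |C_G(x⁴)| = |G| / |conj. class of x⁴| = 20 / 2 = 10.
The 10 elements commuting with x⁴ are {e, x, x², x³, x⁴, x⁵, x⁶, x⁷, x⁸, x⁹}.

Answer: {e, x, x², x³, x⁴, x⁵, x⁶, x⁷, x⁸, x⁹}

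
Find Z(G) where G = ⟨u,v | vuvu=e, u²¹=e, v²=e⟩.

An element z ∈ Z(G) iff z commutes with every generator.
For example e is central: e·u = u = u·e; e·v = v = v·e.
Whereas u ∉ Z(G) since u·v = uv ≠ u²⁰v = v·u.
Checking each of the 42 elements this way gives Z(G) = {e}, of order 1.

Answer: {e}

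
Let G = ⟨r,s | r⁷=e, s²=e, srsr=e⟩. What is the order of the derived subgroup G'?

G' = [G, G] is generated by all commutators. The generator-pair commutators are: [r, s] = r².
The subgroup they normally generate is {e, r, r², r³, r⁴, r⁵, r⁶}, of order 7.
Check: |G/G'| = 14/7 = 2 is the order of the abelianisation.

Answer: 7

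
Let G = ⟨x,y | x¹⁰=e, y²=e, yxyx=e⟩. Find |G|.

Enumerate words in the generators, reducing via the relations: the distinct elements are
  {e, x, y, xy, x², x³, x⁴, x⁵, x⁶, x⁷, x⁸, x⁹, x²y, x³y, x⁴y, x⁵y, x⁶y, x⁷y, x⁸y, x⁹y}.
No further products give new elements, so |G| = 20.

Answer: 20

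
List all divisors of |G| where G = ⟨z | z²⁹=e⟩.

|G| = 29 = 29. By Lagrange's theorem the order of any subgroup divides 29; the divisors of 29 are 1, 29.

Answer: 1, 29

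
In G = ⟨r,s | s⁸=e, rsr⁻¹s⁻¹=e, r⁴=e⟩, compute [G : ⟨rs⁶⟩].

First find ord(rs⁶) by computing successive powers:
  (rs⁶)¹ = rs⁶, (rs⁶)² = r²s⁴, (rs⁶)³ = r³s², (rs⁶)⁴ = e.
So |⟨rs⁶⟩| = ord(rs⁶) = 4. With |G| = 32, by Lagrange [G : ⟨rs⁶⟩] = 32/4 = 8.

Answer: 8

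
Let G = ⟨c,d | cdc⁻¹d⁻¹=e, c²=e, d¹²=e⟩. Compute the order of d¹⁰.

Compute successive powers until reaching e:
  (d¹⁰)¹ = d¹⁰, (d¹⁰)² = d⁸, (d¹⁰)³ = d⁶, (d¹⁰)⁴ = d⁴, (d¹⁰)⁵ = d², (d¹⁰)⁶ = e.
The smallest positive k with (d¹⁰)ᵏ = e is 6.

Answer: 6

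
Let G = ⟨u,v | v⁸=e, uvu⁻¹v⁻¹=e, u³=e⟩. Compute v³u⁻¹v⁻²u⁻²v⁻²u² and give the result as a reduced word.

Multiply left to right, reducing at each step:
  (v³) · u⁻¹ = u²v³
  (u²v³) · v⁻² = u²v
  (u²v) · u⁻² = v
  v · v⁻² = v⁷
  (v⁷) · u² = u²v⁷

Answer: u²v⁷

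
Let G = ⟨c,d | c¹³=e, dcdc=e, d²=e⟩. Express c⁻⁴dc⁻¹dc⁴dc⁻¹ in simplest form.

Multiply left to right, reducing at each step:
  (c⁹) · d = c⁹d
  (c⁹d) · c⁻¹ = c¹⁰d
  (c¹⁰d) · d = c¹⁰
  (c¹⁰) · c⁴ = c
  c · d = cd
  (cd) · c⁻¹ = c²d

Answer: c²d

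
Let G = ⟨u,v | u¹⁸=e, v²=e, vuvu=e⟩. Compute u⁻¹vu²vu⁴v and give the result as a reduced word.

Multiply left to right, reducing at each step:
  (u¹⁷) · v = u¹⁷v
  (u¹⁷v) · u² = u¹⁵v
  (u¹⁵v) · v = u¹⁵
  (u¹⁵) · u⁴ = u
  u · v = uv

Answer: uv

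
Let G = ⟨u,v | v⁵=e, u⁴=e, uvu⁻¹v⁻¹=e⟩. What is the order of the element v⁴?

Compute successive powers until reaching e:
  (v⁴)¹ = v⁴, (v⁴)² = v³, (v⁴)³ = v², (v⁴)⁴ = v, (v⁴)⁵ = e.
The smallest positive k with (v⁴)ᵏ = e is 5.

Answer: 5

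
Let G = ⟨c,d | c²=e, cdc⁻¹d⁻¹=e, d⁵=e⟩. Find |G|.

Enumerate words in the generators, reducing via the relations: the distinct elements are
  {c, d, e, cd, d², d³, d⁴, cd², cd³, cd⁴}.
No further products give new elements, so |G| = 10.

Answer: 10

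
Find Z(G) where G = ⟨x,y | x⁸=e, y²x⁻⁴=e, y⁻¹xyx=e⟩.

An element z ∈ Z(G) iff z commutes with every generator.
For example x⁴ is central: (x⁴)·x = x⁵ = x·(x⁴); (x⁴)·y = y⁻¹ = y·(x⁴).
Whereas x ∉ Z(G) since x·y = xy ≠ x³y⁻¹ = y·x.
Checking each of the 16 elements this way gives Z(G) = {e, x⁴}, of order 2.

Answer: {e, x⁴}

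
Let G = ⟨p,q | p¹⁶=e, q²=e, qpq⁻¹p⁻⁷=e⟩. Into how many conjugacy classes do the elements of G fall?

The conjugacy classes (representative and size) are:
  [e] (size 1), [p] (size 2), [p¹⁴] (size 2), [p³] (size 2), [p⁴] (size 2), [p¹⁰] (size 2), [p⁸] (size 1), [p⁹] (size 2), [p¹¹] (size 2), [p¹⁰q] (size 8), [pq] (size 8).
Class equation: 1 + 2 + 2 + 2 + 2 + 2 + 1 + 2 + 2 + 8 + 8 = 32 = |G|. So G has 11 conjugacy classes.

Answer: 11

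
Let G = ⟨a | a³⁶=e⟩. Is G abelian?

G has a single generator, so G is cyclic and hence abelian.

Answer: Yes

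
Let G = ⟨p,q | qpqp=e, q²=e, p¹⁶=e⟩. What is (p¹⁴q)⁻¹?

The order of (p¹⁴q) is 2 (smallest k with (p¹⁴q)ᵏ = e), so (p¹⁴q)⁻¹ = (p¹⁴q)¹ = p¹⁴q.
Check: (p¹⁴q) · (p¹⁴q) → (p¹⁴q) · p¹⁴ = q;   q · q = e, giving e as required.

Answer: p¹⁴q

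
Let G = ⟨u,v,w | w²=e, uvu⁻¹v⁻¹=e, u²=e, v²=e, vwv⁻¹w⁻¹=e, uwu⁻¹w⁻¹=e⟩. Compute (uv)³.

Compute successive powers of (uv), reducing at each step:
  (uv)²: (uv) · u = v;   v · v = e
  (uv)³: e · u = u;   u · v = uv

Answer: uv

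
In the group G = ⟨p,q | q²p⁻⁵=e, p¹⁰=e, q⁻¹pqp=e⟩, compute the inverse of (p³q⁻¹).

The order of (p³q⁻¹) is 4 (smallest k with (p³q⁻¹)ᵏ = e), so (p³q⁻¹)⁻¹ = (p³q⁻¹)³ = p³q.
Check: (p³q⁻¹) · (p³q) → (p³q⁻¹) · p³ = q⁻¹;   (q⁻¹) · q = e, giving e as required.

Answer: p³q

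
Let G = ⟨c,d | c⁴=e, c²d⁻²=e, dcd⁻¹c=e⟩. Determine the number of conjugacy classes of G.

The conjugacy classes (representative and size) are:
  [e] (size 1), [c³] (size 2), [c²] (size 1), [d⁻¹] (size 2), [cd] (size 2).
Class equation: 1 + 2 + 1 + 2 + 2 = 8 = |G|. So G has 5 conjugacy classes.

Answer: 5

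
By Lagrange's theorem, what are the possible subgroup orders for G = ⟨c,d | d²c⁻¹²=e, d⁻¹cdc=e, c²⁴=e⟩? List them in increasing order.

|G| = 48 = 2⁴ · 3. By Lagrange's theorem the order of any subgroup divides 48; the divisors of 48 are 1, 2, 3, 4, 6, 8, 12, 16, 24, 48.

Answer: 1, 2, 3, 4, 6, 8, 12, 16, 24, 48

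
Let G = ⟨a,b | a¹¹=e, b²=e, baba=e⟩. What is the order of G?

Enumerate words in the generators, reducing via the relations: the distinct elements are
  {a, b, e, ab, a², a³, a⁴, a⁵, a⁶, a⁷, a⁸, a⁹, a²b, a³b, a¹⁰, a⁴b, a⁵b, a⁶b, a⁷b, a⁸b, a⁹b, a¹⁰b}.
No further products give new elements, so |G| = 22.

Answer: 22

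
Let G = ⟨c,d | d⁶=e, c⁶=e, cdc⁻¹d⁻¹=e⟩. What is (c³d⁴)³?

Compute successive powers of (c³d⁴), reducing at each step:
  (c³d⁴)²: (c³d⁴) · c³ = d⁴;   (d⁴) · d⁴ = d²
  (c³d⁴)³: (d²) · c³ = c³d²;   (c³d²) · d⁴ = c³

Answer: c³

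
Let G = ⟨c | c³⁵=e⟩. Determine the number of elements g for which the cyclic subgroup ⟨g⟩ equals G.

G is cyclic of order 35. An element generates G iff its order is 35, and a cyclic group of order 35 has exactly φ(35) = 24 such elements.

Answer: 24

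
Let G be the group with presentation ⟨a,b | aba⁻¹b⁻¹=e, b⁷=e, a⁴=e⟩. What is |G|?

Enumerate words in the generators, reducing via the relations: the distinct elements are
  {a, b, e, ab, a², a³, b², b³, b⁴, b⁵, b⁶, ab², ab³, ab⁴, ab⁵, ab⁶, a²b, a³b, a²b², a²b³, a²b⁴, a²b⁵, a²b⁶, a³b², a³b³, a³b⁴, a³b⁵, a³b⁶}.
No further products give new elements, so |G| = 28.

Answer: 28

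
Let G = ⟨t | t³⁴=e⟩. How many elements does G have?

G is generated by a single element, so G is cyclic. The relator gives t³⁴ = e and no smaller power is forced to be e, so the 34 powers {e, t, t², t³, t⁴, t⁵, t⁶, t⁷, t⁸, t⁹, t²², t²³, t²¹, t²⁰, t²⁴, t²⁵, t²⁶, t²⁷, t²⁸, t²⁹, t³², t³³, t³¹, t³⁰, t¹², t¹³, t¹¹, t¹⁰, t¹⁴, t¹⁵, t¹⁶, t¹⁷, t¹⁸, t¹⁹} are distinct. Hence |G| = 34.

Answer: 34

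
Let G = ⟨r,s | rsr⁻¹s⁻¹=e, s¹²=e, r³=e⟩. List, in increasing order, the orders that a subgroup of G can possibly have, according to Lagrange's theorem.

|G| = 36 = 2² · 3². By Lagrange's theorem the order of any subgroup divides 36; the divisors of 36 are 1, 2, 3, 4, 6, 9, 12, 18, 36.

Answer: 1, 2, 3, 4, 6, 9, 12, 18, 36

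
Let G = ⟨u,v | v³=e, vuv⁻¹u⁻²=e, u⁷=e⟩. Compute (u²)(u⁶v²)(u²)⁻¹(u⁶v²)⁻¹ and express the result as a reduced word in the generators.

[(u²), (u⁶v²)] = (u²)·(u⁶v²)·(u²)⁻¹·(u⁶v²)⁻¹.
  (u²) · (u⁶v²) = uv²
  (uv²) · (u⁵) = v²
  (v²) · (u²v) = u

Answer: u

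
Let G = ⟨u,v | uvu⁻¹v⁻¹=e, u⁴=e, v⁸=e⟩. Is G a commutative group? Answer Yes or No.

Each pair of generators commutes: u·v = uv = v·u. Since the generators pairwise commute, every element of G commutes with every other, so G is abelian.

Answer: Yes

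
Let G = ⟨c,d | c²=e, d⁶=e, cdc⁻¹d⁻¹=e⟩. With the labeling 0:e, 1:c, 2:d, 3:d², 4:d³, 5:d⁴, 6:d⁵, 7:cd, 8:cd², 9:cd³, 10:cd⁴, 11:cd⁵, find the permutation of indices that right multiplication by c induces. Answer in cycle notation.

(0 1)(2 7)(3 8)(4 9)(5 10)(6 11)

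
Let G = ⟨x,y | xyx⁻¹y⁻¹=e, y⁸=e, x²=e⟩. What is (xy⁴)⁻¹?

The order of (xy⁴) is 2 (smallest k with (xy⁴)ᵏ = e), so (xy⁴)⁻¹ = (xy⁴)¹ = xy⁴.
Check: (xy⁴) · (xy⁴) → (xy⁴) · x = y⁴;   (y⁴) · y⁴ = e, giving e as required.

Answer: xy⁴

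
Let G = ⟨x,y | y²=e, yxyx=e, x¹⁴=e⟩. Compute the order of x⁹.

Compute successive powers until reaching e:
  (x⁹)¹ = x⁹, (x⁹)² = x⁴, (x⁹)³ = x¹³, (x⁹)⁴ = x⁸, (x⁹)⁵ = x³, (x⁹)⁶ = x¹², (x⁹)⁷ = x⁷, (x⁹)⁸ = x², (x⁹)⁹ = x¹¹, (x⁹)¹⁰ = x⁶, (x⁹)¹¹ = x, (x⁹)¹² = x¹⁰, (x⁹)¹³ = x⁵, (x⁹)¹⁴ = e.
The smallest positive k with (x⁹)ᵏ = e is 14.

Answer: 14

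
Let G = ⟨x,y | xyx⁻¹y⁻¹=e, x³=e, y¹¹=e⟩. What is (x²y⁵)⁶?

Compute successive powers of (x²y⁵), reducing at each step:
  (x²y⁵)²: (x²y⁵) · x² = xy⁵;   (xy⁵) · y⁵ = xy¹⁰
  (x²y⁵)³: (xy¹⁰) · x² = y¹⁰;   (y¹⁰) · y⁵ = y⁴
  (x²y⁵)⁴: (y⁴) · x² = x²y⁴;   (x²y⁴) · y⁵ = x²y⁹
  (x²y⁵)⁵: (x²y⁹) · x² = xy⁹;   (xy⁹) · y⁵ = xy³
  (x²y⁵)⁶: (xy³) · x² = y³;   (y³) · y⁵ = y⁸

Answer: y⁸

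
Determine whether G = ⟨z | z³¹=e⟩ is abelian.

G has a single generator, so G is cyclic and hence abelian.

Answer: Yes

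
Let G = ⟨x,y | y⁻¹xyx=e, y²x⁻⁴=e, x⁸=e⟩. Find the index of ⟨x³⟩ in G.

First find ord(x³) by computing successive powers:
  (x³)¹ = x³, (x³)² = x⁶, (x³)³ = x, (x³)⁴ = x⁴, (x³)⁵ = x⁷, (x³)⁶ = x², (x³)⁷ = x⁵, (x³)⁸ = e.
So |⟨x³⟩| = ord(x³) = 8. With |G| = 16, by Lagrange [G : ⟨x³⟩] = 16/8 = 2.

Answer: 2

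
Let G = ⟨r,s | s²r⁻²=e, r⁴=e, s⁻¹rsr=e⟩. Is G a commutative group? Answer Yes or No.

r·s = rs but s·r = rs⁻¹, so r·s ≠ s·r and G is not abelian.

Answer: No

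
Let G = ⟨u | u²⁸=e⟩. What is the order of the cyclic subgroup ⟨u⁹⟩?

|⟨u⁹⟩| equals the order of u⁹. Compute successive powers until reaching e:
  (u⁹)¹ = u⁹, (u⁹)² = u¹⁸, (u⁹)³ = u²⁷, (u⁹)⁴ = u⁸, (u⁹)⁵ = u¹⁷, (u⁹)⁶ = u²⁶, (u⁹)⁷ = u⁷, (u⁹)⁸ = u¹⁶, (u⁹)⁹ = u²⁵, (u⁹)¹⁰ = u⁶, (u⁹)¹¹ = u¹⁵, (u⁹)¹² = u²⁴, (u⁹)¹³ = u⁵, (u⁹)¹⁴ = u¹⁴, (u⁹)¹⁵ = u²³, (u⁹)¹⁶ = u⁴, (u⁹)¹⁷ = u¹³, (u⁹)¹⁸ = u²², (u⁹)¹⁹ = u³, (u⁹)²⁰ = u¹², (u⁹)²¹ = u²¹, (u⁹)²² = u², (u⁹)²³ = u¹¹, (u⁹)²⁴ = u²⁰, (u⁹)²⁵ = u, (u⁹)²⁶ = u¹⁰, (u⁹)²⁷ = u¹⁹, (u⁹)²⁸ = e.
The smallest positive k with (u⁹)ᵏ = e is 28, so |⟨u⁹⟩| = 28.

Answer: 28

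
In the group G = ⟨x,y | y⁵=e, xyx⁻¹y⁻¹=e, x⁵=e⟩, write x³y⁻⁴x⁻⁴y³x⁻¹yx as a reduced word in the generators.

Multiply left to right, reducing at each step:
  (x³) · y⁻⁴ = x³y
  (x³y) · x⁻⁴ = x⁴y
  (x⁴y) · y³ = x⁴y⁴
  (x⁴y⁴) · x⁻¹ = x³y⁴
  (x³y⁴) · y = x³
  (x³) · x = x⁴

Answer: x⁴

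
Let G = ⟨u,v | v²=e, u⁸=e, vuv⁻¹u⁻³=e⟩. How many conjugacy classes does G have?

The conjugacy classes (representative and size) are:
  [e] (size 1), [u³] (size 2), [u²] (size 2), [u⁴] (size 1), [u⁵] (size 2), [u⁴v] (size 4), [uv] (size 4).
Class equation: 1 + 2 + 2 + 1 + 2 + 4 + 4 = 16 = |G|. So G has 7 conjugacy classes.

Answer: 7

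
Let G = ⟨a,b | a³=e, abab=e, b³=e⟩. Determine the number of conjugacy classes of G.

The conjugacy classes (representative and size) are:
  [e] (size 1), [ba²] (size 4), [b²a] (size 4), [a²b²] (size 3).
Class equation: 1 + 4 + 4 + 3 = 12 = |G|. So G has 4 conjugacy classes.

Answer: 4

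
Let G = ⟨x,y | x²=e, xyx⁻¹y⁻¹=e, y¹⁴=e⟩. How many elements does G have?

Enumerate words in the generators, reducing via the relations: the distinct elements are
  {e, x, y, xy, y², y³, y⁴, y⁵, y⁶, y⁷, y⁸, y⁹, xy², xy³, xy⁴, xy⁵, xy⁶, xy⁷, xy⁸, xy⁹, y¹², y¹³, y¹¹, y¹⁰, xy¹², xy¹³, xy¹¹, xy¹⁰}.
No further products give new elements, so |G| = 28.

Answer: 28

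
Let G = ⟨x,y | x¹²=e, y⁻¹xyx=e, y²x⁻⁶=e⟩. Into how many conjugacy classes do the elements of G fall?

The conjugacy classes (representative and size) are:
  [e] (size 1), [x¹¹] (size 2), [x²] (size 2), [x⁹] (size 2), [x⁴] (size 2), [x⁵] (size 2), [x⁶] (size 1), [x²y] (size 6), [xy] (size 6).
Class equation: 1 + 2 + 2 + 2 + 2 + 2 + 1 + 6 + 6 = 24 = |G|. So G has 9 conjugacy classes.

Answer: 9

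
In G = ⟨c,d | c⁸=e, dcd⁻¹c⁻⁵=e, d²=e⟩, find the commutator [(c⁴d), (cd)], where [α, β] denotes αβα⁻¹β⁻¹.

[(c⁴d), (cd)] = (c⁴d)·(cd)·(c⁴d)⁻¹·(cd)⁻¹.
  (c⁴d) · (cd) = c
  c · (c⁴d) = c⁵d
  (c⁵d) · (c³d) = c⁴

Answer: c⁴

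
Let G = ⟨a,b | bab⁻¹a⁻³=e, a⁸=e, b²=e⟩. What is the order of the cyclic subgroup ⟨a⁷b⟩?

|⟨a⁷b⟩| equals the order of a⁷b. Compute successive powers until reaching e:
  (a⁷b)¹ = a⁷b, (a⁷b)² = a⁴, (a⁷b)³ = a³b, (a⁷b)⁴ = e.
The smallest positive k with (a⁷b)ᵏ = e is 4, so |⟨a⁷b⟩| = 4.

Answer: 4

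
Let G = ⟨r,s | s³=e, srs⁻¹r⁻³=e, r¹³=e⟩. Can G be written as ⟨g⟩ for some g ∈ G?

Every cyclic group is abelian. But r·s = rs while s·r = r³s, so r·s ≠ s·r and G is not abelian. Hence G is not cyclic.

Answer: No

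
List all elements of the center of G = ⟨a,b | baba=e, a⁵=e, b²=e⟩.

An element z ∈ Z(G) iff z commutes with every generator.
For example e is central: e·a = a = a·e; e·b = b = b·e.
Whereas a ∉ Z(G) since a·b = ab ≠ a⁴b = b·a.
Checking each of the 10 elements this way gives Z(G) = {e}, of order 1.

Answer: {e}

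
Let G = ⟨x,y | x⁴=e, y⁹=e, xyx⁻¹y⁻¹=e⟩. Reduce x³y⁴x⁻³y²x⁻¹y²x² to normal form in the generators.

Multiply left to right, reducing at each step:
  (x³) · y⁴ = x³y⁴
  (x³y⁴) · x⁻³ = y⁴
  (y⁴) · y² = y⁶
  (y⁶) · x⁻¹ = x³y⁶
  (x³y⁶) · y² = x³y⁸
  (x³y⁸) · x² = xy⁸

Answer: xy⁸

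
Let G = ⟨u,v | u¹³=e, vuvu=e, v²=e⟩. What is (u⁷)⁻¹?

The order of (u⁷) is 13 (smallest k with (u⁷)ᵏ = e), so (u⁷)⁻¹ = (u⁷)¹² = u⁶.
Check: (u⁷) · (u⁶) → (u⁷) · u⁶ = e, giving e as required.

Answer: u⁶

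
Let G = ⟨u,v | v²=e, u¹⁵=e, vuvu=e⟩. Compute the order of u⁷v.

Compute successive powers until reaching e:
  (u⁷v)¹ = u⁷v, (u⁷v)² = e.
The smallest positive k with (u⁷v)ᵏ = e is 2.

Answer: 2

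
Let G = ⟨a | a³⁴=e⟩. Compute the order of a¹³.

Compute successive powers until reaching e:
  (a¹³)¹ = a¹³, (a¹³)² = a²⁶, (a¹³)³ = a⁵, (a¹³)⁴ = a¹⁸, (a¹³)⁵ = a³¹, (a¹³)⁶ = a¹⁰, (a¹³)⁷ = a²³, (a¹³)⁸ = a², (a¹³)⁹ = a¹⁵, (a¹³)¹⁰ = a²⁸, (a¹³)¹¹ = a⁷, (a¹³)¹² = a²⁰, (a¹³)¹³ = a³³, (a¹³)¹⁴ = a¹², (a¹³)¹⁵ = a²⁵, (a¹³)¹⁶ = a⁴, (a¹³)¹⁷ = a¹⁷, (a¹³)¹⁸ = a³⁰, (a¹³)¹⁹ = a⁹, (a¹³)²⁰ = a²², (a¹³)²¹ = a, (a¹³)²² = a¹⁴, (a¹³)²³ = a²⁷, (a¹³)²⁴ = a⁶, (a¹³)²⁵ = a¹⁹, (a¹³)²⁶ = a³², (a¹³)²⁷ = a¹¹, (a¹³)²⁸ = a²⁴, (a¹³)²⁹ = a³, (a¹³)³⁰ = a¹⁶, (a¹³)³¹ = a²⁹, (a¹³)³² = a⁸, (a¹³)³³ = a²¹, (a¹³)³⁴ = e.
The smallest positive k with (a¹³)ᵏ = e is 34.

Answer: 34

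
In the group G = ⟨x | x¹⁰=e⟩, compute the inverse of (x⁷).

The order of (x⁷) is 10 (smallest k with (x⁷)ᵏ = e), so (x⁷)⁻¹ = (x⁷)⁹ = x³.
Check: (x⁷) · (x³) → (x⁷) · x³ = e, giving e as required.

Answer: x³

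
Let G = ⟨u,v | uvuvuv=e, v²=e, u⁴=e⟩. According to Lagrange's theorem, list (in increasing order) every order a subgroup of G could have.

|G| = 24 = 2³ · 3. By Lagrange's theorem the order of any subgroup divides 24; the divisors of 24 are 1, 2, 3, 4, 6, 8, 12, 24.

Answer: 1, 2, 3, 4, 6, 8, 12, 24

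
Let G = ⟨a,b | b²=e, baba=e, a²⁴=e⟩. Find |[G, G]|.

G' = [G, G] is generated by all commutators. The generator-pair commutators are: [a, b] = a².
The subgroup they normally generate is {e, a², a⁴, a⁶, a⁸, a¹⁰, a¹², a¹⁴, a¹⁶, a¹⁸, a²⁰, a²²}, of order 12.
Check: |G/G'| = 48/12 = 4 is the order of the abelianisation.

Answer: 12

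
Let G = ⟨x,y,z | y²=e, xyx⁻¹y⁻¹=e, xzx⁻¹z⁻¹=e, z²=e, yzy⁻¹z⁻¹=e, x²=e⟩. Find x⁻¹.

The order of x is 2 (smallest k with xᵏ = e), so x⁻¹ = x¹ = x.
Check: x · x → x · x = e, giving e as required.

Answer: x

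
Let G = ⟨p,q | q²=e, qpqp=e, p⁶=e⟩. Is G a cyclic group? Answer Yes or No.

Every cyclic group is abelian. But p·q = pq while q·p = p⁵q, so p·q ≠ q·p and G is not abelian. Hence G is not cyclic.

Answer: No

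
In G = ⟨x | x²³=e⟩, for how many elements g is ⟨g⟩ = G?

G is cyclic of order 23. An element generates G iff its order is 23, and a cyclic group of order 23 has exactly φ(23) = 22 such elements.

Answer: 22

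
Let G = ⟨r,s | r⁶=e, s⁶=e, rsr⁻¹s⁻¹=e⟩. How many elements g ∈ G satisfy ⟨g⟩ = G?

⟨g⟩ = G would require ord(g) = |G| = 36, but the maximum element order in G is 6 < 36. So G is not cyclic and no single element generates it: the count is 0.

Answer: 0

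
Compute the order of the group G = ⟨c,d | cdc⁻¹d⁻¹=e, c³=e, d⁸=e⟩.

Enumerate words in the generators, reducing via the relations: the distinct elements are
  {c, d, e, cd, c², d², d³, d⁴, d⁵, d⁶, d⁷, cd², cd³, cd⁴, cd⁵, cd⁶, cd⁷, c²d, c²d², c²d³, c²d⁴, c²d⁵, c²d⁶, c²d⁷}.
No further products give new elements, so |G| = 24.

Answer: 24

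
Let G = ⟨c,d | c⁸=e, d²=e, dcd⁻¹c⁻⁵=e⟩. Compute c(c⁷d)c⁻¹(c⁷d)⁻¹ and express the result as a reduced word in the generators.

[c, (c⁷d)] = c·(c⁷d)·c⁻¹·(c⁷d)⁻¹.
  c · (c⁷d) = d
  d · (c⁷) = c³d
  (c³d) · (c⁵d) = c⁴

Answer: c⁴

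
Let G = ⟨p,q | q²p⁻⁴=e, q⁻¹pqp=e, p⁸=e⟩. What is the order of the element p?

Compute successive powers until reaching e:
  p¹ = p, p² = p², p³ = p³, p⁴ = p⁴, p⁵ = p⁵, p⁶ = p⁶, p⁷ = p⁷, p⁸ = e.
The smallest positive k with pᵏ = e is 8.

Answer: 8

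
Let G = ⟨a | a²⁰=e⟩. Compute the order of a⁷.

Compute successive powers until reaching e:
  (a⁷)¹ = a⁷, (a⁷)² = a¹⁴, (a⁷)³ = a, (a⁷)⁴ = a⁸, (a⁷)⁵ = a¹⁵, (a⁷)⁶ = a², (a⁷)⁷ = a⁹, (a⁷)⁸ = a¹⁶, (a⁷)⁹ = a³, (a⁷)¹⁰ = a¹⁰, (a⁷)¹¹ = a¹⁷, (a⁷)¹² = a⁴, (a⁷)¹³ = a¹¹, (a⁷)¹⁴ = a¹⁸, (a⁷)¹⁵ = a⁵, (a⁷)¹⁶ = a¹², (a⁷)¹⁷ = a¹⁹, (a⁷)¹⁸ = a⁶, (a⁷)¹⁹ = a¹³, (a⁷)²⁰ = e.
The smallest positive k with (a⁷)ᵏ = e is 20.

Answer: 20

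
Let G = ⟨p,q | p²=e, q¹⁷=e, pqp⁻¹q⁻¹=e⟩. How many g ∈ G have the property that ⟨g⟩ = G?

G is cyclic of order 34. An element generates G iff its order is 34, and a cyclic group of order 34 has exactly φ(34) = 16 such elements.

Answer: 16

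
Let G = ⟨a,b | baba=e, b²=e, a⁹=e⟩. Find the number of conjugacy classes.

The conjugacy classes (representative and size) are:
  [e] (size 1), [a⁸] (size 2), [a⁷] (size 2), [a⁶] (size 2), [a⁵] (size 2), [a⁴b] (size 9).
Class equation: 1 + 2 + 2 + 2 + 2 + 9 = 18 = |G|. So G has 6 conjugacy classes.

Answer: 6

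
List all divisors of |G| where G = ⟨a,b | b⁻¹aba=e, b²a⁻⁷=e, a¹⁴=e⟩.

|G| = 28 = 2² · 7. By Lagrange's theorem the order of any subgroup divides 28; the divisors of 28 are 1, 2, 4, 7, 14, 28.

Answer: 1, 2, 4, 7, 14, 28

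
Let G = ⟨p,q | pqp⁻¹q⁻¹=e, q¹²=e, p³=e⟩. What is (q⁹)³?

Compute successive powers of (q⁹), reducing at each step:
  (q⁹)²: (q⁹) · q⁹ = q⁶
  (q⁹)³: (q⁶) · q⁹ = q³

Answer: q³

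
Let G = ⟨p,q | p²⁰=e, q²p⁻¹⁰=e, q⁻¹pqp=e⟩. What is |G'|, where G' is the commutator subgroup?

G' = [G, G] is generated by all commutators. The generator-pair commutators are: [p, q] = p².
The subgroup they normally generate is {e, p², p⁴, p⁶, p⁸, p¹⁰, p¹², p¹⁴, p¹⁶, p¹⁸}, of order 10.
Check: |G/G'| = 40/10 = 4 is the order of the abelianisation.

Answer: 10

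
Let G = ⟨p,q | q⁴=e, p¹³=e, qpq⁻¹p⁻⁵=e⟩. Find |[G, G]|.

G' = [G, G] is generated by all commutators. The generator-pair commutators are: [p, q] = p⁹.
The subgroup they normally generate is {e, p, p², p³, p⁴, p⁵, p⁶, p⁷, p⁸, p⁹, p¹⁰, p¹¹, p¹²}, of order 13.
Check: |G/G'| = 52/13 = 4 is the order of the abelianisation.

Answer: 13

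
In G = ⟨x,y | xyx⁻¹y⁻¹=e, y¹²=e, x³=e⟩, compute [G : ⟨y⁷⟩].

First find ord(y⁷) by computing successive powers:
  (y⁷)¹ = y⁷, (y⁷)² = y², (y⁷)³ = y⁹, (y⁷)⁴ = y⁴, (y⁷)⁵ = y¹¹, (y⁷)⁶ = y⁶, (y⁷)⁷ = y, (y⁷)⁸ = y⁸, (y⁷)⁹ = y³, (y⁷)¹⁰ = y¹⁰, (y⁷)¹¹ = y⁵, (y⁷)¹² = e.
So |⟨y⁷⟩| = ord(y⁷) = 12. With |G| = 36, by Lagrange [G : ⟨y⁷⟩] = 36/12 = 3.

Answer: 3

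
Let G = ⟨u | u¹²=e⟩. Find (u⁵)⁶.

Compute successive powers of (u⁵), reducing at each step:
  (u⁵)²: (u⁵) · u⁵ = u¹⁰
  (u⁵)³: (u¹⁰) · u⁵ = u³
  (u⁵)⁴: (u³) · u⁵ = u⁸
  (u⁵)⁵: (u⁸) · u⁵ = u
  (u⁵)⁶: u · u⁵ = u⁶

Answer: u⁶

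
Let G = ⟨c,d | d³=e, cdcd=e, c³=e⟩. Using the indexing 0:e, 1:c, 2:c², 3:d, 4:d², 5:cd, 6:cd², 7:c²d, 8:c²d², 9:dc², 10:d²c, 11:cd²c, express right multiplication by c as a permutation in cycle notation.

(0 1 2)(3 8 9)(4 10 5)(6 11 7)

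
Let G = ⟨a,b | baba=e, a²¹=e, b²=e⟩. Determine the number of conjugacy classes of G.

The conjugacy classes (representative and size) are:
  [e] (size 1), [a²⁰] (size 2), [a²] (size 2), [a³] (size 2), [a¹⁷] (size 2), [a⁵] (size 2), [a⁶] (size 2), [a⁷] (size 2), [a⁸] (size 2), [a⁹] (size 2), [a¹⁰] (size 2), [b] (size 21).
Class equation: 1 + 2 + 2 + 2 + 2 + 2 + 2 + 2 + 2 + 2 + 2 + 21 = 42 = |G|. So G has 12 conjugacy classes.

Answer: 12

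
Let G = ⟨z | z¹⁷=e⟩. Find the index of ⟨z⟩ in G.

First find ord(z) by computing successive powers:
  z¹ = z, z² = z², z³ = z³, z⁴ = z⁴, z⁵ = z⁵, z⁶ = z⁶, z⁷ = z⁷, z⁸ = z⁸, z⁹ = z⁹, z¹⁰ = z¹⁰, z¹¹ = z¹¹, z¹² = z¹², z¹³ = z¹³, z¹⁴ = z¹⁴, z¹⁵ = z¹⁵, z¹⁶ = z¹⁶, z¹⁷ = e.
So |⟨z⟩| = ord(z) = 17. With |G| = 17, by Lagrange [G : ⟨z⟩] = 17/17 = 1.

Answer: 1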